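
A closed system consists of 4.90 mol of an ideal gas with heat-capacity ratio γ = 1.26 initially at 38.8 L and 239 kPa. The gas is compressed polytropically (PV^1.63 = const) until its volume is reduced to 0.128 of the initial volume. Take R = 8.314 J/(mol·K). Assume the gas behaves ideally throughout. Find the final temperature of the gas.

831 K

T₁ = P₁V₁/(nR) = 239×38.8/(4.90×8.314) = 228 K.
Polytropic n=1.63: T₂ = T₁(V₁/V₂)^(n−1) = 228×(7.81)^0.63 = 831 K; P₂ = P₁(V₁/V₂)^n = 6820 kPa.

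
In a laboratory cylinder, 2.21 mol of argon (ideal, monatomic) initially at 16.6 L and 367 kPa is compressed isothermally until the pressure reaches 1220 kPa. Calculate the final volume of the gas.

4.99 L

T₁ = P₁V₁/(nR) = 367×16.6/(2.21×8.314) = 332 K.
Isothermal: T stays 332 K; PV = const ⇒ V₂ = 4.99 L, P₂ = 1220 kPa.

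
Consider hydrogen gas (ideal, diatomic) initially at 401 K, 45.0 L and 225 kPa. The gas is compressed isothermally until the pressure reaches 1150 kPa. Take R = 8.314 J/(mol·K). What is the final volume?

8.80 L

Isothermal: T stays 401 K; PV = const ⇒ V₂ = 8.80 L, P₂ = 1150 kPa.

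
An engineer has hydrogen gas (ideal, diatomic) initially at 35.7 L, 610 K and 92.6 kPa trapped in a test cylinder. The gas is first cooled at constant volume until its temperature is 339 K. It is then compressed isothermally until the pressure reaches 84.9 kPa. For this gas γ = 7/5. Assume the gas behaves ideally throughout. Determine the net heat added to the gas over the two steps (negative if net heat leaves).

-4590 J

n = P₁V₁/(RT₁) = 92.6×35.7/(8.314×610) = 0.652 mol.
Step 1 — Isochoric: V stays 35.7 L; P/T = const ⇒ T₂ = 339 K, P₂ = 51.5 kPa.
W = 0 (no volume change).
ΔU = nCvΔT = 0.652×20.8×(339−610) = -3670 J.
Q = ΔU = -3670 J.
State after step 1: P = 51.5 kPa, V = 35.7 L, T = 339 K.
Step 2 — Isothermal: T stays 339 K; PV = const ⇒ V₂ = 21.6 L, P₂ = 84.9 kPa.
ΔU = 0 (ideal gas, T constant).
W = nRT ln(V₂/V₁) = 0.652×8.314×339×ln(0.606) = -920 J.
Q = ΔU + W = -920 J.
Net over both steps: W = -920 J, Q = -4590 J, ΔU = -3670 J.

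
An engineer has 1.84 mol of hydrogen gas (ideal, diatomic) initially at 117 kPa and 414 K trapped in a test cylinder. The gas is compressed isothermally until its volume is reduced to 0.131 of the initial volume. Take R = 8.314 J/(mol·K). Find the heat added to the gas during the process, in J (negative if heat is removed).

-12900 J

V₁ = nRT₁/P₁ = 1.84×8.314×414/117 = 54.1 L.
Isothermal: T stays 414 K; PV = const ⇒ V₂ = 7.09 L, P₂ = 893 kPa.
ΔU = 0 (ideal gas, T constant).
W = nRT ln(V₂/V₁) = 1.84×8.314×414×ln(0.131) = -12900 J.
Q = ΔU + W = -12900 J.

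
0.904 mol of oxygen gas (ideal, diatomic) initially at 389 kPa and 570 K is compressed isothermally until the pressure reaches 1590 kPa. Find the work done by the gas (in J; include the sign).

-6030 J

V₁ = nRT₁/P₁ = 0.904×8.314×570/389 = 11.0 L.
Isothermal: T stays 570 K; PV = const ⇒ V₂ = 2.69 L, P₂ = 1590 kPa.
W = nRT ln(V₂/V₁) = 0.904×8.314×570×ln(0.245) = -6030 J.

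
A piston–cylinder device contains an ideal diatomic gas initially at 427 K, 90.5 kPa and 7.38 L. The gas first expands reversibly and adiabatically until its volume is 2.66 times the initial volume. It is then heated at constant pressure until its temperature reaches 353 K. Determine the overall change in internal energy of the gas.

n = P₁V₁/(RT₁) = 90.5×7.38/(8.314×427) = 0.188 mol.
Step 1 — Adiabatic: TV^(γ−1) = const ⇒ T₂ = 427×(0.376)^0.400 = 289 K; PV^γ = const ⇒ P₂ = 23.0 kPa.
ΔU = nCvΔT = 0.188×20.8×(289−427) = -541 J.
Q = 0 for an adiabatic process, so W = −ΔU = 541 J.
State after step 1: P = 23.0 kPa, V = 19.6 L, T = 289 K.
Step 2 — Isobaric: P stays 23.0 kPa; V/T = const ⇒ T₂ = 353 K, V₂ = 24.0 L.
W = PΔV = 23.0×(24.0−19.6) kPa·L = 101 J.
ΔU = nCvΔT = 0.188×20.8×(353−289) = 251 J.
Q = ΔU + W = nCpΔT = 352 J.
Net over both steps: W = 641 J, Q = 352 J, ΔU = -289 J.

-289 J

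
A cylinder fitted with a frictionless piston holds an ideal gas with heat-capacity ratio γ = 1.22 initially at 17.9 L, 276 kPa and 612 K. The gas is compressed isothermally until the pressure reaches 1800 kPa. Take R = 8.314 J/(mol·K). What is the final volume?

2.74 L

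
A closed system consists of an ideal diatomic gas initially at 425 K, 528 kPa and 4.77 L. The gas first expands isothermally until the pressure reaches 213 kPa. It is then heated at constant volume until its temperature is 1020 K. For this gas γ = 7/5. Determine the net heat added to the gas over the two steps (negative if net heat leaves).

n = P₁V₁/(RT₁) = 528×4.77/(8.314×425) = 0.713 mol.
Step 1 — Isothermal: T stays 425 K; PV = const ⇒ V₂ = 11.8 L, P₂ = 213 kPa.
ΔU = 0 (ideal gas, T constant).
W = nRT ln(V₂/V₁) = 0.713×8.314×425×ln(2.48) = 2290 J.
Q = ΔU + W = 2290 J.
State after step 1: P = 213 kPa, V = 11.8 L, T = 425 K.
Step 2 — Isochoric: V stays 11.8 L; P/T = const ⇒ T₂ = 1020 K, P₂ = 511 kPa.
W = 0 (no volume change).
ΔU = nCvΔT = 0.713×20.8×(1020−425) = 8810 J.
Q = ΔU = 8810 J.
Net over both steps: W = 2290 J, Q = 11100 J, ΔU = 8810 J.

11100 J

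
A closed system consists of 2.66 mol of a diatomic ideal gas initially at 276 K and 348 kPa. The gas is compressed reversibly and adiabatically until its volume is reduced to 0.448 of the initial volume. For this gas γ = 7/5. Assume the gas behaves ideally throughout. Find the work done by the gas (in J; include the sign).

V₁ = nRT₁/P₁ = 2.66×8.314×276/348 = 17.5 L.
Adiabatic: TV^(γ−1) = const ⇒ T₂ = 276×(2.23)^0.400 = 381 K; PV^γ = const ⇒ P₂ = 1070 kPa.
ΔU = nCvΔT = 2.66×20.8×(381−276) = 5780 J.
Q = 0 for an adiabatic process, so W = −ΔU = -5780 J.

-5780 J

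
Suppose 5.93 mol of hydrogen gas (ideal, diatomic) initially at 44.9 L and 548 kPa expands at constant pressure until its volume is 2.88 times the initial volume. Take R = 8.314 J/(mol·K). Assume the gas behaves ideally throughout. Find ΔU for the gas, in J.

116000 J

T₁ = P₁V₁/(nR) = 548×44.9/(5.93×8.314) = 499 K.
Isobaric: P stays 548 kPa; V/T = const ⇒ T₂ = 1440 K, V₂ = 129 L.
For an ideal gas ΔU = nCvΔT with Cv = (5/2)R = 20.8 J/(mol·K).
ΔU = 5.93×20.8×(1440−499) = 116000 J.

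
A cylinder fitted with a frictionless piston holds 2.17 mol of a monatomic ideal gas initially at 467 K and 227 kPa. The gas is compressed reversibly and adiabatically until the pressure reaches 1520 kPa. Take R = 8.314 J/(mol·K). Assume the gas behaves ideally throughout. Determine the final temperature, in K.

999 K

V₁ = nRT₁/P₁ = 2.17×8.314×467/227 = 37.1 L.
Adiabatic: T₂/T₁ = (P₂/P₁)^((γ−1)/γ) ⇒ T₂ = 467×(6.70)^0.400 = 999 K; V₂ = 11.9 L.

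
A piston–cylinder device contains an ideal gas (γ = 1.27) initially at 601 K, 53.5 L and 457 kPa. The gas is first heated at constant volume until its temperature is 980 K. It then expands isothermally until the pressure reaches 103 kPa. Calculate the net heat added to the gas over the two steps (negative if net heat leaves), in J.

136000 J

n = P₁V₁/(RT₁) = 457×53.5/(8.314×601) = 4.89 mol.
Step 1 — Isochoric: V stays 53.5 L; P/T = const ⇒ T₂ = 980 K, P₂ = 745 kPa.
W = 0 (no volume change).
ΔU = nCvΔT = 4.89×30.8×(980−601) = 57100 J.
Q = ΔU = 57100 J.
State after step 1: P = 745 kPa, V = 53.5 L, T = 980 K.
Step 2 — Isothermal: T stays 980 K; PV = const ⇒ V₂ = 387 L, P₂ = 103 kPa.
ΔU = 0 (ideal gas, T constant).
W = nRT ln(V₂/V₁) = 4.89×8.314×980×ln(7.23) = 78900 J.
Q = ΔU + W = 78900 J.
Net over both steps: W = 78900 J, Q = 136000 J, ΔU = 57100 J.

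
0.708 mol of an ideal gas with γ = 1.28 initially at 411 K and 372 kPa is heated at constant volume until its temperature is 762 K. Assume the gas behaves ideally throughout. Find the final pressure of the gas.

690 kPa

V₁ = nRT₁/P₁ = 0.708×8.314×411/372 = 6.50 L.
Isochoric: V stays 6.50 L; P/T = const ⇒ T₂ = 762 K, P₂ = 690 kPa.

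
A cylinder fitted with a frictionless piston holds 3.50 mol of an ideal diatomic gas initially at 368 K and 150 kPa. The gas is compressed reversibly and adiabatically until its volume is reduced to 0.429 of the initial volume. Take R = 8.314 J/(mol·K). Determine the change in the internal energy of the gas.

V₁ = nRT₁/P₁ = 3.50×8.314×368/150 = 71.4 L.
Adiabatic: TV^(γ−1) = const ⇒ T₂ = 368×(2.33)^0.400 = 516 K; PV^γ = const ⇒ P₂ = 491 kPa.
For an ideal gas ΔU = nCvΔT with Cv = (5/2)R = 20.8 J/(mol·K).
ΔU = 3.50×20.8×(516−368) = 10800 J.

10800 J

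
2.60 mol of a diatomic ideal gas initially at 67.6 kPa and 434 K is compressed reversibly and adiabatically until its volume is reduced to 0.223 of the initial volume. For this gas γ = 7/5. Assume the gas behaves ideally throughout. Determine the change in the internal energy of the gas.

V₁ = nRT₁/P₁ = 2.60×8.314×434/67.6 = 139 L.
Adiabatic: TV^(γ−1) = const ⇒ T₂ = 434×(4.48)^0.400 = 791 K; PV^γ = const ⇒ P₂ = 552 kPa.
For an ideal gas ΔU = nCvΔT with Cv = (5/2)R = 20.8 J/(mol·K).
ΔU = 2.60×20.8×(791−434) = 19300 J.

19300 J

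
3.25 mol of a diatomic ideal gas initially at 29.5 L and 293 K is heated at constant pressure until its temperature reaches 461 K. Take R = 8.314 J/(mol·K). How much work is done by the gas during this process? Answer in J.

4540 J

P₁ = nRT₁/V₁ = 3.25×8.314×293/29.5 = 268 kPa.
Isobaric: P stays 268 kPa; V/T = const ⇒ T₂ = 461 K, V₂ = 46.4 L.
W = PΔV = 268×(46.4−29.5) kPa·L = 4540 J.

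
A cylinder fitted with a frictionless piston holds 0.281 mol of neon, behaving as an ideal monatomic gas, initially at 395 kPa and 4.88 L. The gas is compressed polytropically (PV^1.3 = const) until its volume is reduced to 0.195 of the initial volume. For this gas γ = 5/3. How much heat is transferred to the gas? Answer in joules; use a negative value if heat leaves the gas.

T₁ = P₁V₁/(nR) = 395×4.88/(0.281×8.314) = 825 K.
Polytropic n=1.3: T₂ = T₁(V₁/V₂)^(n−1) = 825×(5.13)^0.30 = 1350 K; P₂ = P₁(V₁/V₂)^n = 3310 kPa.
W = (P₁V₁−P₂V₂)/(n−1) = (395×4.88−3310×0.952)/0.30 = -4070 J.
ΔU = nCvΔT = 0.281×12.5×(1350−825) = 1830 J.
Q = ΔU + W = -2240 J.

-2240 J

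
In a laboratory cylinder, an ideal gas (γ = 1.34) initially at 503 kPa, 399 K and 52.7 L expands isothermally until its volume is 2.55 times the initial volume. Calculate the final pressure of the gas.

Isothermal: T stays 399 K; PV = const ⇒ V₂ = 134 L, P₂ = 197 kPa.

197 kPa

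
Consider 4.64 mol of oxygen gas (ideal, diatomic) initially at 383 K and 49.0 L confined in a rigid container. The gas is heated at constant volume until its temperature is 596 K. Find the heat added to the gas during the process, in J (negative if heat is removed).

P₁ = nRT₁/V₁ = 4.64×8.314×383/49.0 = 302 kPa.
Isochoric: V stays 49.0 L; P/T = const ⇒ T₂ = 596 K, P₂ = 469 kPa.
W = 0 (no volume change).
ΔU = nCvΔT = 4.64×20.8×(596−383) = 20500 J.
Q = ΔU = 20500 J.

20500 J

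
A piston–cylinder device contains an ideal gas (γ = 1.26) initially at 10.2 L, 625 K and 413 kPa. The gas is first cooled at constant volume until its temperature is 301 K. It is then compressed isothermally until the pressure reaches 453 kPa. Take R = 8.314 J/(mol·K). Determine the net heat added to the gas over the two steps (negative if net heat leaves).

-10100 J

n = P₁V₁/(RT₁) = 413×10.2/(8.314×625) = 0.811 mol.
Step 1 — Isochoric: V stays 10.2 L; P/T = const ⇒ T₂ = 301 K, P₂ = 199 kPa.
W = 0 (no volume change).
ΔU = nCvΔT = 0.811×32.0×(301−625) = -8400 J.
Q = ΔU = -8400 J.
State after step 1: P = 199 kPa, V = 10.2 L, T = 301 K.
Step 2 — Isothermal: T stays 301 K; PV = const ⇒ V₂ = 4.48 L, P₂ = 453 kPa.
ΔU = 0 (ideal gas, T constant).
W = nRT ln(V₂/V₁) = 0.811×8.314×301×ln(0.439) = -1670 J.
Q = ΔU + W = -1670 J.
Net over both steps: W = -1670 J, Q = -10100 J, ΔU = -8400 J.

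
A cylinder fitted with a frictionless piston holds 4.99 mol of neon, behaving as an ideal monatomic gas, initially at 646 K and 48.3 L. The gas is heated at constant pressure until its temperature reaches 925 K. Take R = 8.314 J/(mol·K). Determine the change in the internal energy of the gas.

17400 J

P₁ = nRT₁/V₁ = 4.99×8.314×646/48.3 = 555 kPa.
Isobaric: P stays 555 kPa; V/T = const ⇒ T₂ = 925 K, V₂ = 69.2 L.
For an ideal gas ΔU = nCvΔT with Cv = (3/2)R = 12.5 J/(mol·K).
ΔU = 4.99×12.5×(925−646) = 17400 J.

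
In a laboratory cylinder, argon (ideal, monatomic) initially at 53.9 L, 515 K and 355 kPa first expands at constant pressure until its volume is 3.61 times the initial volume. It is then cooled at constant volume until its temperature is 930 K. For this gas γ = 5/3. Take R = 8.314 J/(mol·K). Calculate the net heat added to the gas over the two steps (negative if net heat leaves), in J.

n = P₁V₁/(RT₁) = 355×53.9/(8.314×515) = 4.47 mol.
Step 1 — Isobaric: P stays 355 kPa; V/T = const ⇒ T₂ = 1860 K, V₂ = 195 L.
W = PΔV = 355×(195−53.9) kPa·L = 49900 J.
ΔU = nCvΔT = 4.47×12.5×(1860−515) = 74900 J.
Q = ΔU + W = nCpΔT = 125000 J.
State after step 1: P = 355 kPa, V = 195 L, T = 1860 K.
Step 2 — Isochoric: V stays 195 L; P/T = const ⇒ T₂ = 930 K, P₂ = 178 kPa.
W = 0 (no volume change).
ΔU = nCvΔT = 4.47×12.5×(930−1860) = -51800 J.
Q = ΔU = -51800 J.
Net over both steps: W = 49900 J, Q = 73100 J, ΔU = 23100 J.

73100 J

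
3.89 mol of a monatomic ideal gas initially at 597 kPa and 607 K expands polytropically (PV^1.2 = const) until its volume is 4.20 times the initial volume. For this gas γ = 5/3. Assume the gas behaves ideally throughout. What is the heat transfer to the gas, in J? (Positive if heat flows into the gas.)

V₁ = nRT₁/P₁ = 3.89×8.314×607/597 = 32.9 L.
Polytropic n=1.2: T₂ = T₁(V₁/V₂)^(n−1) = 607×(0.238)^0.20 = 456 K; P₂ = P₁(V₁/V₂)^n = 107 kPa.
W = (P₁V₁−P₂V₂)/(n−1) = (597×32.9−107×138)/0.20 = 24500 J.
ΔU = nCvΔT = 3.89×12.5×(456−607) = -7350 J.
Q = ΔU + W = 17100 J.

17100 J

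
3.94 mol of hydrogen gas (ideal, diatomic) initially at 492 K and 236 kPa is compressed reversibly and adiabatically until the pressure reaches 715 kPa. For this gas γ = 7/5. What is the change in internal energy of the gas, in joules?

15000 J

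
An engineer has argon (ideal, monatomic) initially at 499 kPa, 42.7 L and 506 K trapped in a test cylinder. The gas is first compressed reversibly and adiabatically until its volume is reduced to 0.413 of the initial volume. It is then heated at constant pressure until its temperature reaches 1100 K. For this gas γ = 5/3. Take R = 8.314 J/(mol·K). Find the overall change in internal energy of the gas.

n = P₁V₁/(RT₁) = 499×42.7/(8.314×506) = 5.06 mol.
Step 1 — Adiabatic: TV^(γ−1) = const ⇒ T₂ = 506×(2.42)^0.667 = 912 K; PV^γ = const ⇒ P₂ = 2180 kPa.
ΔU = nCvΔT = 5.06×12.5×(912−506) = 25700 J.
Q = 0 for an adiabatic process, so W = −ΔU = -25700 J.
State after step 1: P = 2180 kPa, V = 17.6 L, T = 912 K.
Step 2 — Isobaric: P stays 2180 kPa; V/T = const ⇒ T₂ = 1100 K, V₂ = 21.3 L.
W = PΔV = 2180×(21.3−17.6) kPa·L = 7900 J.
ΔU = nCvΔT = 5.06×12.5×(1100−912) = 11800 J.
Q = ΔU + W = nCpΔT = 19700 J.
Net over both steps: W = -17800 J, Q = 19700 J, ΔU = 37500 J.

37500 J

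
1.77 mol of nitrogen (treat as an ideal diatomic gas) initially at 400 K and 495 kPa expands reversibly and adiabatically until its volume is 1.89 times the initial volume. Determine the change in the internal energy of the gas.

-3310 J

V₁ = nRT₁/P₁ = 1.77×8.314×400/495 = 11.9 L.
Adiabatic: TV^(γ−1) = const ⇒ T₂ = 400×(0.529)^0.400 = 310 K; PV^γ = const ⇒ P₂ = 203 kPa.
For an ideal gas ΔU = nCvΔT with Cv = (5/2)R = 20.8 J/(mol·K).
ΔU = 1.77×20.8×(310−400) = -3310 J.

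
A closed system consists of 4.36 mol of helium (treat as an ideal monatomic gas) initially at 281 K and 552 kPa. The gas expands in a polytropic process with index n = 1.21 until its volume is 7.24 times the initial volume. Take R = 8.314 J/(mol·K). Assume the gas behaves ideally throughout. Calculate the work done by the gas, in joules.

V₁ = nRT₁/P₁ = 4.36×8.314×281/552 = 18.5 L.
Polytropic n=1.21: T₂ = T₁(V₁/V₂)^(n−1) = 281×(0.138)^0.21 = 185 K; P₂ = P₁(V₁/V₂)^n = 50.3 kPa.
W = (P₁V₁−P₂V₂)/(n−1) = (552×18.5−50.3×134)/0.21 = 16500 J.

16500 J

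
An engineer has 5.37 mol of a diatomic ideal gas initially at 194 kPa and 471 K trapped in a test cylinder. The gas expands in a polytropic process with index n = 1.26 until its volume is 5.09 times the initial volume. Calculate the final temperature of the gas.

309 K

V₁ = nRT₁/P₁ = 5.37×8.314×471/194 = 108 L.
Polytropic n=1.26: T₂ = T₁(V₁/V₂)^(n−1) = 471×(0.196)^0.26 = 309 K; P₂ = P₁(V₁/V₂)^n = 25.0 kPa.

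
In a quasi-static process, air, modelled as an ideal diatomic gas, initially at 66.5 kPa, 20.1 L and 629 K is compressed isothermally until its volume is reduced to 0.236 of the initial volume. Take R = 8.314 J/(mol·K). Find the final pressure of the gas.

282 kPa

Isothermal: T stays 629 K; PV = const ⇒ V₂ = 4.74 L, P₂ = 282 kPa.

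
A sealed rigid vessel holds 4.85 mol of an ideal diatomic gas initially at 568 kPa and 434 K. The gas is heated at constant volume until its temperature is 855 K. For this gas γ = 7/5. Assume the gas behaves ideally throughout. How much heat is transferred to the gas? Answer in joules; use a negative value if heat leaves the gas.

42400 J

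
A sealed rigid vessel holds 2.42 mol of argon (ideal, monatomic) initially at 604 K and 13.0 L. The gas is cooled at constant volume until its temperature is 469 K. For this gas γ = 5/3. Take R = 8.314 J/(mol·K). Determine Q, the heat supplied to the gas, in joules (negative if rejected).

-4070 J

P₁ = nRT₁/V₁ = 2.42×8.314×604/13.0 = 935 kPa.
Isochoric: V stays 13.0 L; P/T = const ⇒ T₂ = 469 K, P₂ = 726 kPa.
W = 0 (no volume change).
ΔU = nCvΔT = 2.42×12.5×(469−604) = -4070 J.
Q = ΔU = -4070 J.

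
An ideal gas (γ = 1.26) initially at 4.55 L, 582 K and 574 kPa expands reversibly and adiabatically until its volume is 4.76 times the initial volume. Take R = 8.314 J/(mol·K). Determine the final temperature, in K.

388 K

Adiabatic: TV^(γ−1) = const ⇒ T₂ = 582×(0.210)^0.260 = 388 K; PV^γ = const ⇒ P₂ = 80.4 kPa.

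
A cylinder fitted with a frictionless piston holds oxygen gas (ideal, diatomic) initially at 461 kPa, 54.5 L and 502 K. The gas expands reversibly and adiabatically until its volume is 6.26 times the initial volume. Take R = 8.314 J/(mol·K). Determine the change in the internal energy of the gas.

-32700 J

n = P₁V₁/(RT₁) = 461×54.5/(8.314×502) = 6.02 mol.
Adiabatic: TV^(γ−1) = const ⇒ T₂ = 502×(0.160)^0.400 = 241 K; PV^γ = const ⇒ P₂ = 35.4 kPa.
For an ideal gas ΔU = nCvΔT with Cv = (5/2)R = 20.8 J/(mol·K).
ΔU = 6.02×20.8×(241−502) = -32700 J.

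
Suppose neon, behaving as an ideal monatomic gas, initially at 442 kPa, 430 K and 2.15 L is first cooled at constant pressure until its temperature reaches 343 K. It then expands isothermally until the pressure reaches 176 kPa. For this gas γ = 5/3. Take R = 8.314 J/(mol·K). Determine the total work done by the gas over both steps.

n = P₁V₁/(RT₁) = 442×2.15/(8.314×430) = 0.266 mol.
Step 1 — Isobaric: P stays 442 kPa; V/T = const ⇒ T₂ = 343 K, V₂ = 1.71 L.
W = PΔV = 442×(1.71−2.15) kPa·L = -192 J.
ΔU = nCvΔT = 0.266×12.5×(343−430) = -288 J.
Q = ΔU + W = nCpΔT = -481 J.
State after step 1: P = 442 kPa, V = 1.71 L, T = 343 K.
Step 2 — Isothermal: T stays 343 K; PV = const ⇒ V₂ = 4.31 L, P₂ = 176 kPa.
ΔU = 0 (ideal gas, T constant).
W = nRT ln(V₂/V₁) = 0.266×8.314×343×ln(2.51) = 698 J.
Q = ΔU + W = 698 J.
Net over both steps: W = 506 J, Q = 217 J, ΔU = -288 J.

506 J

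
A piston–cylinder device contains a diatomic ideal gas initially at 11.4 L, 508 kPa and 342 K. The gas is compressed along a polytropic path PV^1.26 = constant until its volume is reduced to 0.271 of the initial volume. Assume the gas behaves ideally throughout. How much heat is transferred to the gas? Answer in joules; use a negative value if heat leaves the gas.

-3150 J

n = P₁V₁/(RT₁) = 508×11.4/(8.314×342) = 2.04 mol.
Polytropic n=1.26: T₂ = T₁(V₁/V₂)^(n−1) = 342×(3.69)^0.26 = 480 K; P₂ = P₁(V₁/V₂)^n = 2630 kPa.
W = (P₁V₁−P₂V₂)/(n−1) = (508×11.4−2630×3.09)/0.26 = -9000 J.
ΔU = nCvΔT = 2.04×20.8×(480−342) = 5850 J.
Q = ΔU + W = -3150 J.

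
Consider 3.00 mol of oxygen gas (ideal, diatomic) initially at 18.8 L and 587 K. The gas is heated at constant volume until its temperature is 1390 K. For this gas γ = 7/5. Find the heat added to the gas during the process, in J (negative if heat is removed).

50100 J

P₁ = nRT₁/V₁ = 3.00×8.314×587/18.8 = 779 kPa.
Isochoric: V stays 18.8 L; P/T = const ⇒ T₂ = 1390 K, P₂ = 1840 kPa.
W = 0 (no volume change).
ΔU = nCvΔT = 3.00×20.8×(1390−587) = 50100 J.
Q = ΔU = 50100 J.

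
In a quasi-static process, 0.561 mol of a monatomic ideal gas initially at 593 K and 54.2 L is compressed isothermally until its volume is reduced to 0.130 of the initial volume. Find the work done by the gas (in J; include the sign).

-5640 J

P₁ = nRT₁/V₁ = 0.561×8.314×593/54.2 = 51.0 kPa.
Isothermal: T stays 593 K; PV = const ⇒ V₂ = 7.05 L, P₂ = 393 kPa.
W = nRT ln(V₂/V₁) = 0.561×8.314×593×ln(0.130) = -5640 J.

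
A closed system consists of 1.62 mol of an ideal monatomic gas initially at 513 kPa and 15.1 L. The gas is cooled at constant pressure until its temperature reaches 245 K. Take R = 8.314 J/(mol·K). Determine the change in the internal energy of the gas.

-6670 J

T₁ = P₁V₁/(nR) = 513×15.1/(1.62×8.314) = 575 K.
Isobaric: P stays 513 kPa; V/T = const ⇒ T₂ = 245 K, V₂ = 6.43 L.
For an ideal gas ΔU = nCvΔT with Cv = (3/2)R = 12.5 J/(mol·K).
ΔU = 1.62×12.5×(245−575) = -6670 J.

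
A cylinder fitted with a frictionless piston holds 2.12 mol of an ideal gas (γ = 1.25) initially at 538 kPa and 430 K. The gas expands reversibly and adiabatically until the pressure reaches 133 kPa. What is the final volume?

43.1 L

V₁ = nRT₁/P₁ = 2.12×8.314×430/538 = 14.1 L.
Adiabatic: T₂/T₁ = (P₂/P₁)^((γ−1)/γ) ⇒ T₂ = 430×(0.247)^0.200 = 325 K; V₂ = 43.1 L.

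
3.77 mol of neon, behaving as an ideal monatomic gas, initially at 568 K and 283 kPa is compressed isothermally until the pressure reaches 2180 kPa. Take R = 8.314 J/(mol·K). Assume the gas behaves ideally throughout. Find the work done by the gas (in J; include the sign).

-36300 J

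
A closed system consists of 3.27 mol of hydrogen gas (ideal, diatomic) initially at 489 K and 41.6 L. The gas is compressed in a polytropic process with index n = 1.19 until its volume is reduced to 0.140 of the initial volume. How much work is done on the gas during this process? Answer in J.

P₁ = nRT₁/V₁ = 3.27×8.314×489/41.6 = 320 kPa.
Polytropic n=1.19: T₂ = T₁(V₁/V₂)^(n−1) = 489×(7.14)^0.19 = 710 K; P₂ = P₁(V₁/V₂)^n = 3320 kPa.
W = (P₁V₁−P₂V₂)/(n−1) = (320×41.6−3320×5.82)/0.19 = -31700 J.
Work done on the gas = −W_by = 31700 J.

31700 J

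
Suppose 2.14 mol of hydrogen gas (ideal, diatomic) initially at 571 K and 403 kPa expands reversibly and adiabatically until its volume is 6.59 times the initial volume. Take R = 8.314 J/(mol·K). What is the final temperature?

269 K

V₁ = nRT₁/P₁ = 2.14×8.314×571/403 = 25.2 L.
Adiabatic: TV^(γ−1) = const ⇒ T₂ = 571×(0.152)^0.400 = 269 K; PV^γ = const ⇒ P₂ = 28.8 kPa.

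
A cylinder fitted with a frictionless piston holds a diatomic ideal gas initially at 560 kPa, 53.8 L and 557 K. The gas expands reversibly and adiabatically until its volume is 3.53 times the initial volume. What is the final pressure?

95.8 kPa

Adiabatic: TV^(γ−1) = const ⇒ T₂ = 557×(0.283)^0.400 = 336 K; PV^γ = const ⇒ P₂ = 95.8 kPa.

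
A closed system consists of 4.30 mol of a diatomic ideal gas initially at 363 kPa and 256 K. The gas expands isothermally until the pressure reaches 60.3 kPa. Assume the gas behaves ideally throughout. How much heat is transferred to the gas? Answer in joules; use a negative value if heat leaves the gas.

V₁ = nRT₁/P₁ = 4.30×8.314×256/363 = 25.2 L.
Isothermal: T stays 256 K; PV = const ⇒ V₂ = 152 L, P₂ = 60.3 kPa.
ΔU = 0 (ideal gas, T constant).
W = nRT ln(V₂/V₁) = 4.30×8.314×256×ln(6.02) = 16400 J.
Q = ΔU + W = 16400 J.

16400 J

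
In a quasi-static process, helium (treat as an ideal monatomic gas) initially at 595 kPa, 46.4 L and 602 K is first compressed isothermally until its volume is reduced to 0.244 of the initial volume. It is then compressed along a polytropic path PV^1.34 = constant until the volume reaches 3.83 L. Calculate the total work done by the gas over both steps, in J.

-75100 J

n = P₁V₁/(RT₁) = 595×46.4/(8.314×602) = 5.52 mol.
Step 1 — Isothermal: T stays 602 K; PV = const ⇒ V₂ = 11.3 L, P₂ = 2440 kPa.
ΔU = 0 (ideal gas, T constant).
W = nRT ln(V₂/V₁) = 5.52×8.314×602×ln(0.244) = -38900 J.
Q = ΔU + W = -38900 J.
State after step 1: P = 2440 kPa, V = 11.3 L, T = 602 K.
Step 2 — Polytropic n=1.34: T₂ = T₁(V₁/V₂)^(n−1) = 602×(2.96)^0.34 = 870 K; P₂ = P₁(V₁/V₂)^n = 10400 kPa.
W = (P₁V₁−P₂V₂)/(n−1) = (2440×11.3−10400×3.83)/0.34 = -36200 J.
ΔU = nCvΔT = 5.52×12.5×(870−602) = 18500 J.
Q = ΔU + W = -17700 J.
Net over both steps: W = -75100 J, Q = -56700 J, ΔU = 18500 J.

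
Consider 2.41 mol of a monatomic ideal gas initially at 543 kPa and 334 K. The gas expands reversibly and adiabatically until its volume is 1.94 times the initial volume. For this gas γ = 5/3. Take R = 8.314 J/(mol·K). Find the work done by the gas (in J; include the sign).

3580 J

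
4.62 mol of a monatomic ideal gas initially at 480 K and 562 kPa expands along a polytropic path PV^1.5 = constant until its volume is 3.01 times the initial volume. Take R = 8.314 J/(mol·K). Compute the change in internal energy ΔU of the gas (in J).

-11700 J

V₁ = nRT₁/P₁ = 4.62×8.314×480/562 = 32.8 L.
Polytropic n=1.5: T₂ = T₁(V₁/V₂)^(n−1) = 480×(0.332)^0.50 = 277 K; P₂ = P₁(V₁/V₂)^n = 108 kPa.
For an ideal gas ΔU = nCvΔT with Cv = (3/2)R = 12.5 J/(mol·K).
ΔU = 4.62×12.5×(277−480) = -11700 J.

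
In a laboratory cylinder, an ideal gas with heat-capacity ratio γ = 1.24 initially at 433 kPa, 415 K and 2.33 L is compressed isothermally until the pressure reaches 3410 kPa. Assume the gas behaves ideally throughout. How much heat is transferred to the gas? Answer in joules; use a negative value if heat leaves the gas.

n = P₁V₁/(RT₁) = 433×2.33/(8.314×415) = 0.292 mol.
Isothermal: T stays 415 K; PV = const ⇒ V₂ = 0.296 L, P₂ = 3410 kPa.
ΔU = 0 (ideal gas, T constant).
W = nRT ln(V₂/V₁) = 0.292×8.314×415×ln(0.127) = -2080 J.
Q = ΔU + W = -2080 J.

-2080 J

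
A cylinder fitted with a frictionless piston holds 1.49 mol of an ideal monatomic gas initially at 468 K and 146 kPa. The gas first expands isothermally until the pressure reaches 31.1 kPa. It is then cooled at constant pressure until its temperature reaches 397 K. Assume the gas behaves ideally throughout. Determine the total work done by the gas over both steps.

8090 J

V₁ = nRT₁/P₁ = 1.49×8.314×468/146 = 39.7 L.
Step 1 — Isothermal: T stays 468 K; PV = const ⇒ V₂ = 186 L, P₂ = 31.1 kPa.
ΔU = 0 (ideal gas, T constant).
W = nRT ln(V₂/V₁) = 1.49×8.314×468×ln(4.69) = 8970 J.
Q = ΔU + W = 8970 J.
State after step 1: P = 31.1 kPa, V = 186 L, T = 468 K.
Step 2 — Isobaric: P stays 31.1 kPa; V/T = const ⇒ T₂ = 397 K, V₂ = 158 L.
W = PΔV = 31.1×(158−186) kPa·L = -880 J.
ΔU = nCvΔT = 1.49×12.5×(397−468) = -1320 J.
Q = ΔU + W = nCpΔT = -2200 J.
Net over both steps: W = 8090 J, Q = 6770 J, ΔU = -1320 J.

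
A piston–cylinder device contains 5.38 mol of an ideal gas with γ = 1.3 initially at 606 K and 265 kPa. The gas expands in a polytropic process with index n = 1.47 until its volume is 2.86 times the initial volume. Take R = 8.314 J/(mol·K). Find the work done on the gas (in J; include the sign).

V₁ = nRT₁/P₁ = 5.38×8.314×606/265 = 102 L.
Polytropic n=1.47: T₂ = T₁(V₁/V₂)^(n−1) = 606×(0.350)^0.47 = 370 K; P₂ = P₁(V₁/V₂)^n = 56.5 kPa.
W = (P₁V₁−P₂V₂)/(n−1) = (265×102−56.5×293)/0.47 = 22500 J.
Work done on the gas = −W_by = -22500 J.

-22500 J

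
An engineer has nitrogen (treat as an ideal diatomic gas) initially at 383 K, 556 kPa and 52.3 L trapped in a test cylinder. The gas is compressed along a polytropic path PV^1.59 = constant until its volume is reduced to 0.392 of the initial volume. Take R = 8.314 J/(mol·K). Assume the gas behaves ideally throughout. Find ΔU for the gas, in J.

53600 J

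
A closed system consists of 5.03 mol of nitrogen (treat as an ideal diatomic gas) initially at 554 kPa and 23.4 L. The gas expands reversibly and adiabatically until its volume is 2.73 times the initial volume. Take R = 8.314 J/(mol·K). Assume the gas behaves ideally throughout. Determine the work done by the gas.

10700 J

T₁ = P₁V₁/(nR) = 554×23.4/(5.03×8.314) = 310 K.
Adiabatic: TV^(γ−1) = const ⇒ T₂ = 310×(0.366)^0.400 = 207 K; PV^γ = const ⇒ P₂ = 136 kPa.
ΔU = nCvΔT = 5.03×20.8×(207−310) = -10700 J.
Q = 0 for an adiabatic process, so W = −ΔU = 10700 J.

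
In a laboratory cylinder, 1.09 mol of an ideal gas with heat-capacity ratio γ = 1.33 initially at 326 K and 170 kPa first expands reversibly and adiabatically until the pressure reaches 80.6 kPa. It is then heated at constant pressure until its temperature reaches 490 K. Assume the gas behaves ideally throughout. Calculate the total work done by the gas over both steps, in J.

3500 J

V₁ = nRT₁/P₁ = 1.09×8.314×326/170 = 17.4 L.
Step 1 — Adiabatic: T₂/T₁ = (P₂/P₁)^((γ−1)/γ) ⇒ T₂ = 326×(0.474)^0.248 = 271 K; V₂ = 30.5 L.
ΔU = nCvΔT = 1.09×25.2×(271−326) = -1510 J.
Q = 0 for an adiabatic process, so W = −ΔU = 1510 J.
State after step 1: P = 80.6 kPa, V = 30.5 L, T = 271 K.
Step 2 — Isobaric: P stays 80.6 kPa; V/T = const ⇒ T₂ = 490 K, V₂ = 55.1 L.
W = PΔV = 80.6×(55.1−30.5) kPa·L = 1990 J.
ΔU = nCvΔT = 1.09×25.2×(490−271) = 6020 J.
Q = ΔU + W = nCpΔT = 8000 J.
Net over both steps: W = 3500 J, Q = 8000 J, ΔU = 4500 J.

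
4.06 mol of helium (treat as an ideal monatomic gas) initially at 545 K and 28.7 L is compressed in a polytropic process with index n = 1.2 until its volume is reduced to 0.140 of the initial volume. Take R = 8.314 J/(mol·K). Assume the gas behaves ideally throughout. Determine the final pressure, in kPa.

P₁ = nRT₁/V₁ = 4.06×8.314×545/28.7 = 641 kPa.
Polytropic n=1.2: T₂ = T₁(V₁/V₂)^(n−1) = 545×(7.14)^0.20 = 808 K; P₂ = P₁(V₁/V₂)^n = 6780 kPa.

6780 kPa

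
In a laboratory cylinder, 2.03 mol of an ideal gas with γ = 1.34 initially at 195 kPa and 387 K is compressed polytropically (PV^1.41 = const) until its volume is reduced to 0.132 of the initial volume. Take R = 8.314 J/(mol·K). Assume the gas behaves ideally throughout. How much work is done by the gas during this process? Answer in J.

V₁ = nRT₁/P₁ = 2.03×8.314×387/195 = 33.5 L.
Polytropic n=1.41: T₂ = T₁(V₁/V₂)^(n−1) = 387×(7.58)^0.41 = 888 K; P₂ = P₁(V₁/V₂)^n = 3390 kPa.
W = (P₁V₁−P₂V₂)/(n−1) = (195×33.5−3390×4.42)/0.41 = -20600 J.

-20600 J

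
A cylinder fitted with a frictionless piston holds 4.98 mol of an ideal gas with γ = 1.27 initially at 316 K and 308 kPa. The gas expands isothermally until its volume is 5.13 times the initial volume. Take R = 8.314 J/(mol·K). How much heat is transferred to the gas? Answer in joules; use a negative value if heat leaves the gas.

21400 J

V₁ = nRT₁/P₁ = 4.98×8.314×316/308 = 42.5 L.
Isothermal: T stays 316 K; PV = const ⇒ V₂ = 218 L, P₂ = 60.0 kPa.
ΔU = 0 (ideal gas, T constant).
W = nRT ln(V₂/V₁) = 4.98×8.314×316×ln(5.13) = 21400 J.
Q = ΔU + W = 21400 J.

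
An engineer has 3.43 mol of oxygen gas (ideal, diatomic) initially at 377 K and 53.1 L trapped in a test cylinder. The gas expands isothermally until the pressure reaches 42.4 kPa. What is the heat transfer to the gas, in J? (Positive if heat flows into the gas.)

16800 J

P₁ = nRT₁/V₁ = 3.43×8.314×377/53.1 = 202 kPa.
Isothermal: T stays 377 K; PV = const ⇒ V₂ = 254 L, P₂ = 42.4 kPa.
ΔU = 0 (ideal gas, T constant).
W = nRT ln(V₂/V₁) = 3.43×8.314×377×ln(4.78) = 16800 J.
Q = ΔU + W = 16800 J.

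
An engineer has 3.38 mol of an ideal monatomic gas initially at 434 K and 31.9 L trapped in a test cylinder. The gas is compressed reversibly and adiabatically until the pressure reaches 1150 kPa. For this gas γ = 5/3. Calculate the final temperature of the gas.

674 K

P₁ = nRT₁/V₁ = 3.38×8.314×434/31.9 = 382 kPa.
Adiabatic: T₂/T₁ = (P₂/P₁)^((γ−1)/γ) ⇒ T₂ = 434×(3.01)^0.400 = 674 K; V₂ = 16.5 L.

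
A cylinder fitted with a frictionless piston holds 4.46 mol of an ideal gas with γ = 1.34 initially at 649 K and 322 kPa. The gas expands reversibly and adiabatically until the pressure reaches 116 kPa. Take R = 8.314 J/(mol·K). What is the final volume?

160 L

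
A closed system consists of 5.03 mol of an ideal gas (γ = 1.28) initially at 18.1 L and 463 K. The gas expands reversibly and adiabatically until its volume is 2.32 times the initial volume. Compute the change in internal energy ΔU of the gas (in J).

-14500 J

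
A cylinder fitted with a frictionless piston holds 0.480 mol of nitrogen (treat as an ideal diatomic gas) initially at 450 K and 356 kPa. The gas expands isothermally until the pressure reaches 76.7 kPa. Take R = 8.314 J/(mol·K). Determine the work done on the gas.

-2760 J

V₁ = nRT₁/P₁ = 0.480×8.314×450/356 = 5.04 L.
Isothermal: T stays 450 K; PV = const ⇒ V₂ = 23.4 L, P₂ = 76.7 kPa.
W = nRT ln(V₂/V₁) = 0.480×8.314×450×ln(4.64) = 2760 J.
Work done on the gas = −W_by = -2760 J.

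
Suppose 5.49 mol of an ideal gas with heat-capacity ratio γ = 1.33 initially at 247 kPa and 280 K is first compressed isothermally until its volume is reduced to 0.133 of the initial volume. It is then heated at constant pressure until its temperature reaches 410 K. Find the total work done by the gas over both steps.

-19800 J

V₁ = nRT₁/P₁ = 5.49×8.314×280/247 = 51.7 L.
Step 1 — Isothermal: T stays 280 K; PV = const ⇒ V₂ = 6.88 L, P₂ = 1860 kPa.
ΔU = 0 (ideal gas, T constant).
W = nRT ln(V₂/V₁) = 5.49×8.314×280×ln(0.133) = -25800 J.
Q = ΔU + W = -25800 J.
State after step 1: P = 1860 kPa, V = 6.88 L, T = 280 K.
Step 2 — Isobaric: P stays 1860 kPa; V/T = const ⇒ T₂ = 410 K, V₂ = 10.1 L.
W = PΔV = 1860×(10.1−6.88) kPa·L = 5930 J.
ΔU = nCvΔT = 5.49×25.2×(410−280) = 18000 J.
Q = ΔU + W = nCpΔT = 23900 J.
Net over both steps: W = -19800 J, Q = -1870 J, ΔU = 18000 J.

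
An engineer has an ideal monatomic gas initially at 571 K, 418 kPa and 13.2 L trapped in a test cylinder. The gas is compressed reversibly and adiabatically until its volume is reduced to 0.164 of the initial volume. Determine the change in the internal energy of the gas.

n = P₁V₁/(RT₁) = 418×13.2/(8.314×571) = 1.16 mol.
Adiabatic: TV^(γ−1) = const ⇒ T₂ = 571×(6.10)^0.667 = 1910 K; PV^γ = const ⇒ P₂ = 8510 kPa.
For an ideal gas ΔU = nCvΔT with Cv = (3/2)R = 12.5 J/(mol·K).
ΔU = 1.16×12.5×(1910−571) = 19300 J.

19300 J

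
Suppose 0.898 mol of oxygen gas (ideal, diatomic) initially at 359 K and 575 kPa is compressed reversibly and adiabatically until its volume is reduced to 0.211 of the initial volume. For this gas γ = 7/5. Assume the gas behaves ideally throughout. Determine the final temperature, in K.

V₁ = nRT₁/P₁ = 0.898×8.314×359/575 = 4.66 L.
Adiabatic: TV^(γ−1) = const ⇒ T₂ = 359×(4.74)^0.400 = 669 K; PV^γ = const ⇒ P₂ = 5080 kPa.

669 K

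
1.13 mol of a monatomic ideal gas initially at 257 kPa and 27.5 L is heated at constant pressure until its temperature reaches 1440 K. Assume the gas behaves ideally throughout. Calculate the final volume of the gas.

52.6 L

T₁ = P₁V₁/(nR) = 257×27.5/(1.13×8.314) = 752 K.
Isobaric: P stays 257 kPa; V/T = const ⇒ T₂ = 1440 K, V₂ = 52.6 L.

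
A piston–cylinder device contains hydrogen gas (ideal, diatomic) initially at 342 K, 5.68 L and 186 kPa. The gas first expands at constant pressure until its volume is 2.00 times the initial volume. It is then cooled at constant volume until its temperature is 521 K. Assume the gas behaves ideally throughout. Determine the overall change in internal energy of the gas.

1380 J

n = P₁V₁/(RT₁) = 186×5.68/(8.314×342) = 0.372 mol.
Step 1 — Isobaric: P stays 186 kPa; V/T = const ⇒ T₂ = 684 K, V₂ = 11.4 L.
W = PΔV = 186×(11.4−5.68) kPa·L = 1060 J.
ΔU = nCvΔT = 0.372×20.8×(684−342) = 2640 J.
Q = ΔU + W = nCpΔT = 3700 J.
State after step 1: P = 186 kPa, V = 11.4 L, T = 684 K.
Step 2 — Isochoric: V stays 11.4 L; P/T = const ⇒ T₂ = 521 K, P₂ = 142 kPa.
W = 0 (no volume change).
ΔU = nCvΔT = 0.372×20.8×(521−684) = -1260 J.
Q = ΔU = -1260 J.
Net over both steps: W = 1060 J, Q = 2440 J, ΔU = 1380 J.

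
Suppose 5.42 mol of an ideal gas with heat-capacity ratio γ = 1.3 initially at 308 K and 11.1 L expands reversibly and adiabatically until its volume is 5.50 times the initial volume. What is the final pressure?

P₁ = nRT₁/V₁ = 5.42×8.314×308/11.1 = 1250 kPa.
Adiabatic: TV^(γ−1) = const ⇒ T₂ = 308×(0.182)^0.300 = 185 K; PV^γ = const ⇒ P₂ = 136 kPa.

136 kPa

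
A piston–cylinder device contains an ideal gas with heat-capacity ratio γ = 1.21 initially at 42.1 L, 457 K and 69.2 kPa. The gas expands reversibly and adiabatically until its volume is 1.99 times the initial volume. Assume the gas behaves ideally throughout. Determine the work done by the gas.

n = P₁V₁/(RT₁) = 69.2×42.1/(8.314×457) = 0.767 mol.
Adiabatic: TV^(γ−1) = const ⇒ T₂ = 457×(0.503)^0.210 = 396 K; PV^γ = const ⇒ P₂ = 30.1 kPa.
ΔU = nCvΔT = 0.767×39.6×(396−457) = -1870 J.
Q = 0 for an adiabatic process, so W = −ΔU = 1870 J.

1870 J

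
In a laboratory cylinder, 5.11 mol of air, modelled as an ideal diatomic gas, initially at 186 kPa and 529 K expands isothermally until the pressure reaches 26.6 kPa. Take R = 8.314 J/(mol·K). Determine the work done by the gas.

V₁ = nRT₁/P₁ = 5.11×8.314×529/186 = 121 L.
Isothermal: T stays 529 K; PV = const ⇒ V₂ = 845 L, P₂ = 26.6 kPa.
W = nRT ln(V₂/V₁) = 5.11×8.314×529×ln(6.99) = 43700 J.

43700 J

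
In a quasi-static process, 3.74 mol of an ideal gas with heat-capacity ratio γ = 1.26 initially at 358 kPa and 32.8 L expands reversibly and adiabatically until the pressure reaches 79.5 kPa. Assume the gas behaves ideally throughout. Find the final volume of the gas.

T₁ = P₁V₁/(nR) = 358×32.8/(3.74×8.314) = 378 K.
Adiabatic: T₂/T₁ = (P₂/P₁)^((γ−1)/γ) ⇒ T₂ = 378×(0.222)^0.206 = 277 K; V₂ = 108 L.

108 L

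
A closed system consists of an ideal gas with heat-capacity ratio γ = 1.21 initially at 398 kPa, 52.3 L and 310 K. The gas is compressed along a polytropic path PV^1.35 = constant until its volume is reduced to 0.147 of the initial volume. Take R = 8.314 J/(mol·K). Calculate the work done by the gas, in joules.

-56900 J

n = P₁V₁/(RT₁) = 398×52.3/(8.314×310) = 8.08 mol.
Polytropic n=1.35: T₂ = T₁(V₁/V₂)^(n−1) = 310×(6.80)^0.35 = 606 K; P₂ = P₁(V₁/V₂)^n = 5300 kPa.
W = (P₁V₁−P₂V₂)/(n−1) = (398×52.3−5300×7.69)/0.35 = -56900 J.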